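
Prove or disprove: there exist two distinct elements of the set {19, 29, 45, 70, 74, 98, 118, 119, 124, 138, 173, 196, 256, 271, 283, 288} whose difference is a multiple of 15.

Both 19 and 124 leave remainder 4 on division by 15; their difference 105 = 7·15 is a multiple of 15.

Yes: 19 and 124.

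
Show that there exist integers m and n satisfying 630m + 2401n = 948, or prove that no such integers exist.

There are no such integers.

Any value of 630m + 2401n is a multiple of gcd(630, 2401) = 7.
However 948 leaves remainder 3 on division by 7.
Therefore 630m + 2401n = 948 has no solution in integers.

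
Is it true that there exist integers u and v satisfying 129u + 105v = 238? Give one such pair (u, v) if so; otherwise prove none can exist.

No such integers exist.

Both 129 and 105 are divisible by gcd(129, 105) = 3, hence so is any combination 129u + 105v.
But 238 = 3·79 + 1, so 3 ∤ 238.
Hence no integers u, v satisfy the equation.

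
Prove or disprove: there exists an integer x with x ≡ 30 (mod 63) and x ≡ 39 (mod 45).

x = 219

gcd(63, 45) = 9. A simultaneous solution exists iff 30 ≡ 39 (mod 9); here 30 mod 9 = 3 = 39 mod 9, so it does.
Step through x = 30, 30 + 63, 30 + 2·63, …: the values 30, 93, 156, 219 reduce mod 45 to 30, 3, 21, 39. The value 219 hits 39.
Check: 219 mod 63 = 30, 219 mod 45 = 39. ✓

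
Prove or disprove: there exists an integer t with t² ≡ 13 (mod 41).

There is no such integer.

41 is prime, so by Euler's criterion 13 is a square mod 41 iff 13^((41−1)/2) = 13^20 ≡ 1 (mod 41).
Repeated squaring mod 41: 13^2 = 169 ≡ 5; 13^4 ≡ 5² = 25 ≡ 25; 13^8 ≡ 25² = 625 ≡ 10; 13^16 ≡ 10² = 100 ≡ 18.
Since 20 = 16 + 4, 13^20 ≡ 18 · 25; multiplying out mod 41: 18·25 = 450 ≡ 40. Thus 13^20 ≡ 40 ≡ −1 (mod 41).
By Euler's criterion 13 is a quadratic non-residue mod 41: no t satisfies t² ≡ 13 (mod 41).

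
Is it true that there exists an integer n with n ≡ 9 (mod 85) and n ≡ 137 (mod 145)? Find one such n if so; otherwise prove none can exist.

Both moduli are multiples of 5 = gcd(85, 145), so any solution would satisfy n ≡ 9 and n ≡ 137 modulo 5 simultaneously.
However 9 ≡ 4 and 137 ≡ 2 (mod 5), and 4 ≠ 2.
Therefore no such n exists.

No, no such integer exists.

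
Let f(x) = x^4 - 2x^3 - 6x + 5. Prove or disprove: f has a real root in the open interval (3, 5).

f(3) = 14 and f(5) = 350, both positive, so a sign-change argument is unavailable; we show f keeps this sign on the whole interval.
Shift to the endpoint 3: with x = 3 + u (0 < u < 2), one computes f(3 + u) = u^4 + 10u^3 + 36u^2 + 48u + 14.
The nonzero coefficients here are all positive, so for u > 0 every term is positive (or zero), and the constant term 14 is strictly positive.
So f is strictly positive on (3, 5); no root exists in the interval.

No.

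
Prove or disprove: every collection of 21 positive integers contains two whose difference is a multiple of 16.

True.

Each integer lies in one of the 16 residue classes modulo 16.
With 21 integers and only 16 classes, the pigeonhole principle forces two of them, say a and b, into the same class.
Then a ≡ b (mod 16), i.e. 16 ∣ (a − b).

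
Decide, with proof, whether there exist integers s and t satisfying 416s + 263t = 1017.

s = 84, t = -129

416 and 263 are coprime, so 416s + 263t ranges over all of ℤ.
Dividing repeatedly: 416 = 1·263 + 153, 263 = 1·153 + 110, 153 = 1·110 + 43, 110 = 2·43 + 24, 43 = 1·24 + 19, 24 = 1·19 + 5, 19 = 3·5 + 4, 5 = 1·4 + 1, 4 = 4·1 + 0.
Back-substituting, 1 = 5 − 1·4 = 5 − (19 − 3·5) = −19 + 4·5 = −19 + 4·(24 − 1·19) = 4·24 − 5·19 = 4·24 − 5·(43 − 1·24) = −5·43 + 9·24 = −5·43 + 9·(110 − 2·43) = 9·110 − 23·43 = 9·110 − 23·(153 − 1·110) = −23·153 + 32·110 = −23·153 + 32·(263 − 1·153) = 32·263 − 55·153 = 32·263 − 55·(416 − 1·263) = −55·416 + 87·263; that is, 416·(-55) + 263·87 = 1.
Scaling by 1017 gives the particular solution (s, t) = (-55935, 88479).
Shifting by a multiple of (263, −416) keeps it a solution: s = -55935 + 213·263 = 84, t = 88479 − 213·416 = -129.
Indeed 416·84 + 263·(-129) = 34944 − 33927 = 1017.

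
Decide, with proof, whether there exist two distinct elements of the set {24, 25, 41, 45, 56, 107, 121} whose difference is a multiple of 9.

Two integers differ by a multiple of 9 exactly when they have the same residue mod 9. The residues are 24↦6, 25↦7, 41↦5, 45↦0, 56↦2, 107↦8, 121↦4.
All 7 residues are distinct, so no two elements differ by a multiple of 9.

No such pair exists.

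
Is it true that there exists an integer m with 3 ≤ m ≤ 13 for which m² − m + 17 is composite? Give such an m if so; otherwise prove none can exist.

No such integer m in that range exists.

The values for m = 3, 4, …, 13 are 23, 29, 37, 47, 59, 73, 89, 107, 127, 149, 173, and each of these is prime.
So no value in the range makes the expression composite.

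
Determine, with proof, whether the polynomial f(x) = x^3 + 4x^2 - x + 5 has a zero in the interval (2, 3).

No.

The endpoint values f(2) = 27 and f(3) = 65 are both positive. Claim: f(x) > 0 for every x in (2, 3).
Shift to the endpoint 2: with x = 2 + u (0 < u < 1), one computes f(2 + u) = u^3 + 10u^2 + 27u + 27.
The nonzero coefficients here are all positive, so for u > 0 every term is positive (or zero), and the constant term 27 is strictly positive.
So f is strictly positive on (2, 3); no root exists in the interval.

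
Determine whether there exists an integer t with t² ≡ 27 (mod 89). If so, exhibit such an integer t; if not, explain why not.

No, no such integer exists.

89 is prime, so by Euler's criterion 27 is a square mod 89 iff 27^((89−1)/2) = 27^44 ≡ 1 (mod 89).
Squaring successively (mod 89): 27^2 = 729 ≡ 17; 27^4 ≡ 17² = 289 ≡ 22; 27^8 ≡ 22² = 484 ≡ 39; 27^16 ≡ 39² = 1521 ≡ 8; 27^32 ≡ 8² = 64 ≡ 64.
Since 44 = 32 + 8 + 4, 27^44 ≡ 64 · 39 · 22; multiplying out mod 89: 64·39 = 2496 ≡ 4, then 4·22 = 88 ≡ 88. Thus 27^44 ≡ 88 ≡ −1 (mod 89).
The value −1 means 27 is a non-residue modulo 89, so t² ≡ 27 (mod 89) is impossible.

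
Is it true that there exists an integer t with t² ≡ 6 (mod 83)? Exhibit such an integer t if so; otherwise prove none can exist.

No such integer exists.

Apply Euler's criterion with the prime 83: 6 is a quadratic residue iff 6^41 ≡ 1 (mod 83), and a non-residue iff it is ≡ −1.
Repeated squaring mod 83: 6^2 = 36 ≡ 36; 6^4 ≡ 36² = 1296 ≡ 51; 6^8 ≡ 51² = 2601 ≡ 28; 6^16 ≡ 28² = 784 ≡ 37; 6^32 ≡ 37² = 1369 ≡ 41.
Since 41 = 32 + 8 + 1, 6^41 ≡ 41 · 28 · 6; multiplying out mod 83: 41·28 = 1148 ≡ 69, then 69·6 = 414 ≡ 82. Thus 6^41 ≡ 82 ≡ −1 (mod 83).
By Euler's criterion 6 is a quadratic non-residue mod 83: no t satisfies t² ≡ 6 (mod 83).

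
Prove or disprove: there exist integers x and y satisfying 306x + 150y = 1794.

x = 24, y = -37

Every value of 306x + 150y is a multiple of gcd(306, 150) = 6; since 6 ∣ 1794, solutions exist.
Dividing through by 6 reduces the equation to 51x + 25y = 299.
Euclidean algorithm: 51 = 2·25 + 1, 25 = 25·1 + 0.
Unwinding: 1 = 51 − 2·25, i.e. 51·1 + 25·(-2) = 1.
Multiplying through by 299: x = 1·299 = 299, y = (-2)·299 = -598 is a solution.
The general solution is x = 299 + 25k, y = -598 − 51k; taking k = -11 gives the smaller pair x = 24, y = -37.
Check: 306·24 + 150·(-37) = 7344 − 5550 = 1794. ✓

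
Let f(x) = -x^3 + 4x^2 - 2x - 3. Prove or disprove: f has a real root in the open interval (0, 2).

f(0) = -3 and f(2) = 1, which have opposite signs.
As a polynomial, f is continuous on every closed interval.
By the Intermediate Value Theorem f must vanish at some point of (0, 2).

Yes, f has a root in the interval.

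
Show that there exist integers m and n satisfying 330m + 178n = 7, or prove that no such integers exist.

Both 330 and 178 are divisible by gcd(330, 178) = 2, hence so is any combination 330m + 178n.
But 7 = 2·3 + 1, so 2 ∤ 7.
So the equation is unsolvable over ℤ.

No such integers exist.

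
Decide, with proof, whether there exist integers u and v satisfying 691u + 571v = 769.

u = 487, v = -588

691 and 571 are coprime, so 691u + 571v ranges over all of ℤ.
Run the Euclidean algorithm on 691 and 571: 691 = 1·571 + 120, 571 = 4·120 + 91, 120 = 1·91 + 29, 91 = 3·29 + 4, 29 = 7·4 + 1, 4 = 4·1 + 0.
Back-substituting, 1 = 29 − 7·4 = 29 − 7·(91 − 3·29) = −7·91 + 22·29 = −7·91 + 22·(120 − 1·91) = 22·120 − 29·91 = 22·120 − 29·(571 − 4·120) = −29·571 + 138·120 = −29·571 + 138·(691 − 1·571) = 138·691 − 167·571; that is, 691·138 + 571·(-167) = 1.
Scaling by 769 gives the particular solution (u, v) = (106122, -128423).
Shifting by a multiple of (571, −691) keeps it a solution: u = 106122 − 185·571 = 487, v = -128423 + 185·691 = -588.
Check: 691·487 + 571·(-588) = 336517 − 335748 = 769. ✓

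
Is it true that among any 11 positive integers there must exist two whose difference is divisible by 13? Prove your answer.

No, the set {58, 59, 60, 61, 62, 63, 64, 65, 66, 67, 68} is a counterexample.

Take the 11 consecutive integers 58, 59, …, 68: their residues mod 13 are all distinct because 11 ≤ 13.
Any two of them differ by at most 10 < 13 and by at least 1, so no difference is a multiple of 13.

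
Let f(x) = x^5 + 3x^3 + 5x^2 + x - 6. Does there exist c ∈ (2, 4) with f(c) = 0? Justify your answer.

f(2) = 72 and f(4) = 1294, both positive, so a sign-change argument is unavailable; we show f keeps this sign on the whole interval.
Substitute x = 2 + u, where 0 < u < 2 on the interval. Expanding, f(2 + u) = u^5 + 10u^4 + 43u^3 + 103u^2 + 137u + 72.
The nonzero coefficients here are all positive, so for u > 0 every term is positive (or zero), and the constant term 72 is strictly positive.
So f is strictly positive on (2, 4); no root exists in the interval.

No such root exists.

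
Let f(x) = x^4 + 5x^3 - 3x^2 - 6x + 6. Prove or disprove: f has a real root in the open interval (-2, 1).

Yes, f has a root in the interval.

f(-2) = -18 and f(1) = 3, which have opposite signs.
f is continuous everywhere (it is a polynomial), in particular on [-2, 1].
By the Intermediate Value Theorem, f takes the value 0 somewhere in the open interval.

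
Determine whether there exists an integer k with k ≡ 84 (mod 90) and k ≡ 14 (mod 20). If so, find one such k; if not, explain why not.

k = 174

Here gcd(90, 20) = 10, and both 84 and 14 leave remainder 4 mod 10, so the system is consistent.
List candidates k ≡ 84 (mod 90): 84, 174. Modulo 20 these are 4, 14; 174 gives 14 as required.
Check: 174 mod 90 = 84, 174 mod 20 = 14. ✓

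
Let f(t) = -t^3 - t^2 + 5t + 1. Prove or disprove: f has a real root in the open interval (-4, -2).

f(-4) = 29 and f(-2) = -5, which have opposite signs.
Since f is a polynomial it is continuous on [-4, -2].
By the Intermediate Value Theorem, f takes the value 0 somewhere in the open interval.

Yes, f has a root in the interval.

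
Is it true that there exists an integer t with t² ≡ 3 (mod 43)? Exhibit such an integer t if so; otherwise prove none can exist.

43 is prime, so by Euler's criterion 3 is a square mod 43 iff 3^((43−1)/2) = 3^21 ≡ 1 (mod 43).
Squaring successively (mod 43): 3^2 = 9 ≡ 9; 3^4 ≡ 9² = 81 ≡ 38; 3^8 ≡ 38² = 1444 ≡ 25; 3^16 ≡ 25² = 625 ≡ 23.
Since 21 = 16 + 4 + 1, 3^21 ≡ 23 · 38 · 3; multiplying out mod 43: 23·38 = 874 ≡ 14, then 14·3 = 42 ≡ 42. Thus 3^21 ≡ 42 ≡ −1 (mod 43).
By Euler's criterion 3 is a quadratic non-residue mod 43: no t satisfies t² ≡ 3 (mod 43).

No, no such integer exists.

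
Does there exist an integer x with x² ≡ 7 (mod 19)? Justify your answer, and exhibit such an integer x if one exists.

Take x = 8. Then 8² = 64 = 3·19 + 7, so 8² ≡ 7 (mod 19).

x = 8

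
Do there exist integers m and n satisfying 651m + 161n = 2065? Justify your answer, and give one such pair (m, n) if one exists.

m = 19, n = -64

Every value of 651m + 161n is a multiple of gcd(651, 161) = 7; since 7 ∣ 2065, solutions exist.
Dividing through by 7 reduces the equation to 93m + 23n = 295.
Run the Euclidean algorithm on 93 and 23: 93 = 4·23 + 1, 23 = 23·1 + 0.
Back-substituting, 1 = 93 − 4·23; that is, 93·1 + 23·(-4) = 1.
Times 295: 93·295 + 23·(-1180) = 295, so (295, -1180) solves it.
The general solution is m = 295 + 23k, n = -1180 − 93k; taking k = -12 gives the smaller pair m = 19, n = -64.
Check: 651·19 + 161·(-64) = 12369 − 10304 = 2065. ✓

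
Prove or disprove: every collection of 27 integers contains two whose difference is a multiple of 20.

Partition the integers by their residue mod 20; there are 20 classes.
With 27 integers and only 20 classes, the pigeonhole principle forces two of them, say a and b, into the same class.
Then a ≡ b (mod 20), i.e. 20 ∣ (a − b).

True.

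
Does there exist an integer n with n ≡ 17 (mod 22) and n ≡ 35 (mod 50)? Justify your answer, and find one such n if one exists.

n = 435

The moduli are not coprime: gcd(22, 50) = 2. Compatibility requires 2 ∣ (35 − 17) = 18, which holds, so solutions exist.
Put n = 17 + 22t, so we need 22t ≡ 18 (mod 50), equivalently (divide by 2) 11t ≡ 9 (mod 25).
Since 11·16 = 176 = 7·25 + 1, the inverse of 11 mod 25 is 16.
Multiplying by 16: t ≡ 16·9 = 144 ≡ 19 (mod 25).
Then n = 17 + 22·19 = 435.
Check: 435 mod 22 = 17, 435 mod 50 = 35. ✓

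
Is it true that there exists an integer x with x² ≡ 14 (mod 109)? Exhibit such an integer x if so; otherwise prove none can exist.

Apply Euler's criterion with the prime 109: 14 is a quadratic residue iff 14^54 ≡ 1 (mod 109), and a non-residue iff it is ≡ −1.
Repeated squaring mod 109: 14^2 = 196 ≡ 87; 14^4 ≡ 87² = 7569 ≡ 48; 14^8 ≡ 48² = 2304 ≡ 15; 14^16 ≡ 15² = 225 ≡ 7; 14^32 ≡ 7² = 49 ≡ 49.
Since 54 = 32 + 16 + 4 + 2, 14^54 ≡ 49 · 7 · 48 · 87; multiplying out mod 109: 49·7 = 343 ≡ 16, then 16·48 = 768 ≡ 5, then 5·87 = 435 ≡ 108. Thus 14^54 ≡ 108 ≡ −1 (mod 109).
The value −1 means 14 is a non-residue modulo 109, so x² ≡ 14 (mod 109) is impossible.

No such integer exists.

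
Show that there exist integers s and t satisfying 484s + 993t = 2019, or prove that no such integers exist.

s = 474, t = -229

484 and 993 are coprime, so 484s + 993t ranges over all of ℤ.
Dividing repeatedly: 993 = 2·484 + 25, 484 = 19·25 + 9, 25 = 2·9 + 7, 9 = 1·7 + 2, 7 = 3·2 + 1, 2 = 2·1 + 0.
Working back up the chain: 1 = 7 − 3·2 = 7 − 3·(9 − 1·7) = −3·9 + 4·7 = −3·9 + 4·(25 − 2·9) = 4·25 − 11·9 = 4·25 − 11·(484 − 19·25) = −11·484 + 213·25 = −11·484 + 213·(993 − 2·484) = 213·993 − 437·484. So 484·(-437) + 993·213 = 1.
Scaling by 2019 gives the particular solution (s, t) = (-882303, 430047).
The general solution is s = -882303 + 993k, t = 430047 − 484k; taking k = 889 gives the smaller pair s = 474, t = -229.
Indeed 484·474 + 993·(-229) = 229416 − 227397 = 2019.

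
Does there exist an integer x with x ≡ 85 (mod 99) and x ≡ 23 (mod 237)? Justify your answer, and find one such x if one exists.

No such integer exists.

Reduce both congruences modulo 3, which divides 99 and 237: they say x ≡ 85 (mod 3) and x ≡ 23 (mod 3).
However 85 ≡ 1 and 23 ≡ 2 (mod 3), and 1 ≠ 2.
Hence the system has no solution.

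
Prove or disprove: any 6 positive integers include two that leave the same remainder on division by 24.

Consider the 6 integers 100, 101, …, 105. They lie in distinct residue classes modulo 24, since 6 ≤ 24.
So no two of them leave the same remainder on division by 24; the claim fails for this set.

No, the set {100, 101, 102, 103, 104, 105} is a counterexample.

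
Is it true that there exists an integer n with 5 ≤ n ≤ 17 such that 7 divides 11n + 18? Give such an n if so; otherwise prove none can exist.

n = 6

Try n = 6: 11·6 + 18 = 84 = 12·7, which is divisible by 7.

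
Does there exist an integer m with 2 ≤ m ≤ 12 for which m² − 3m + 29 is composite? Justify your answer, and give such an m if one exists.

m = 5

At m = 5: 5² − 3·5 + 29 = 39 = 3·13, which is composite.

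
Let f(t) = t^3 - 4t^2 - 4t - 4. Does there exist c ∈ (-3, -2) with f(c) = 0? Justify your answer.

f(-3) = -55 and f(-2) = -20, both negative, so a sign-change argument is unavailable; we show f keeps this sign on the whole interval.
Substitute t = -2 − u, where 0 < u < 1 on the interval. Expanding, f(-2 − u) = -u^3 - 10u^2 - 24u - 20.
The nonzero coefficients here are all negative, so for u > 0 every term is negative (or zero), and the constant term -20 is strictly negative.
So f is strictly negative on (-3, -2); no root exists in the interval.

f has no root in that interval.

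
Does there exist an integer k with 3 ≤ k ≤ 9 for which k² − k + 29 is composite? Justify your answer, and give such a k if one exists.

k = 5

At k = 5: 5² − 5 + 29 = 49 = 7·7, which is composite.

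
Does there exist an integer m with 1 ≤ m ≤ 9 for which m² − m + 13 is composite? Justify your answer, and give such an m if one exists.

m = 4

At m = 4: 4² − 4 + 13 = 25 = 5·5, which is composite.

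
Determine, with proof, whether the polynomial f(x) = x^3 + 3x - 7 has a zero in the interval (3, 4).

No such root exists.

f(3) = 29 and f(4) = 69, both positive.
The derivative f'(x) = 3x^2 + 3 is a quadratic with discriminant 0² − 4·3·3 = -36 < 0; it never vanishes, so it is always positive (sign of the leading coefficient).
So f is strictly increasing; between 3 and 4 its values lie between f(3) = 29 and f(4) = 69, all positive. Therefore f has no root in (3, 4).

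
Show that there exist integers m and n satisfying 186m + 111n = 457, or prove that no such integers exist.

Both 186 and 111 are divisible by gcd(186, 111) = 3, hence so is any combination 186m + 111n.
But 457 is not a multiple of 3 (it leaves remainder 1).
So the equation is unsolvable over ℤ.

There are no such integers.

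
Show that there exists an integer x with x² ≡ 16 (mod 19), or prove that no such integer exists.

x = 15 works: 15² = 225, and 225 − 16 = 209 = 11·19.

x = 15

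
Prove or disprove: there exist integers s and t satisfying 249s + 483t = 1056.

Every value of 249s + 483t is a multiple of gcd(249, 483) = 3; since 3 ∣ 1056, solutions exist.
Dividing through by 3 reduces the equation to 83s + 161t = 352.
Euclidean algorithm: 161 = 1·83 + 78, 83 = 1·78 + 5, 78 = 15·5 + 3, 5 = 1·3 + 2, 3 = 1·2 + 1, 2 = 2·1 + 0.
Working back up the chain: 1 = 3 − 1·2 = 3 − (5 − 1·3) = −5 + 2·3 = −5 + 2·(78 − 15·5) = 2·78 − 31·5 = 2·78 − 31·(83 − 1·78) = −31·83 + 33·78 = −31·83 + 33·(161 − 1·83) = 33·161 − 64·83. So 83·(-64) + 161·33 = 1.
Scaling by 352 gives the particular solution (s, t) = (-22528, 11616).
Adding 140·161 to s and subtracting 140·83 from t gives the tidier solution (12, -4).
Check: 249·12 + 483·(-4) = 2988 − 1932 = 1056. ✓

s = 12, t = -4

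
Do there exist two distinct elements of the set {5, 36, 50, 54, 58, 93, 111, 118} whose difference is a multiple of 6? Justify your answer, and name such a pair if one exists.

Yes: 36 and 54.

36 mod 6 = 0 and 54 mod 6 = 0, so 54 − 36 = 18 = 3·6.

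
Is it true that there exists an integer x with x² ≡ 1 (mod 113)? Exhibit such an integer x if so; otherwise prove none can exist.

Take x = 112. Then 112² = 12544 = 111·113 + 1, so 112² ≡ 1 (mod 113).

x = 112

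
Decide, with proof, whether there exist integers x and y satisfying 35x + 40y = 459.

No such integers exist.

Any value of 35x + 40y is a multiple of gcd(35, 40) = 5.
But 459 = 5·91 + 4, so 5 ∤ 459.
So the equation is unsolvable over ℤ.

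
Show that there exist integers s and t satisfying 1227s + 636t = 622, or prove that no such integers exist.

There are no such integers.

Any value of 1227s + 636t is a multiple of gcd(1227, 636) = 3.
But 622 = 3·207 + 1, so 3 ∤ 622.
Therefore 1227s + 636t = 622 has no solution in integers.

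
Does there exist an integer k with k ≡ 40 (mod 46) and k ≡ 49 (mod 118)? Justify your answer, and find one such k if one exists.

No such integer exists.

Both moduli are multiples of 2 = gcd(46, 118), so any solution would satisfy k ≡ 40 and k ≡ 49 modulo 2 simultaneously.
But 40 mod 2 = 0 while 49 mod 2 = 1, a contradiction.
So no integer satisfies both congruences.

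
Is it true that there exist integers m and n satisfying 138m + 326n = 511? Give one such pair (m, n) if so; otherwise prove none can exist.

No, no such integers exist.

Any value of 138m + 326n is a multiple of gcd(138, 326) = 2.
But 511 is not a multiple of 2 (it leaves remainder 1).
Hence no integers m, n satisfy the equation.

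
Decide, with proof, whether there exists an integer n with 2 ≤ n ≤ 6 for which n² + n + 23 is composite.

At n = 3: 3² + 3 + 23 = 35 = 5·7, which is composite.

n = 3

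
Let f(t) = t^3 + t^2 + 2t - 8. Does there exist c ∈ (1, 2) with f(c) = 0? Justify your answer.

Such a root exists.

f(1) = -4 and f(2) = 8, which have opposite signs.
As a polynomial, f is continuous on every closed interval.
So by the Intermediate Value Theorem there is a c strictly between 1 and 2 with f(c) = 0.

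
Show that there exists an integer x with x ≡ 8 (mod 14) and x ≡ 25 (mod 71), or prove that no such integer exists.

gcd(14, 71) = 1, so the Chinese Remainder Theorem guarantees exactly one residue class mod 994 satisfying both.
Write x = 8 + 14t and require 8 + 14t ≡ 25 (mod 71), i.e. 14t ≡ 17 (mod 71).
Invert 14 mod 71 by the Euclidean algorithm: 71 = 5·14 + 1, 14 = 14·1 + 0; back-substituting, 1 = 71 − 5·14. Hence 14·(-5) ≡ 1, so 14⁻¹ ≡ -5 ≡ 66 (mod 71).
Therefore t ≡ 66·17 = 1122 ≡ 57 (mod 71).
Taking t = 57 gives x = 8 + 14·57 = 806.
Verify: 806 = 57·14 + 8 and 806 = 11·71 + 25. ✓

x = 806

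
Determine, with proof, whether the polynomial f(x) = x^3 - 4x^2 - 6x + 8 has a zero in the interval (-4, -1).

Yes, f has a root in the interval.

f(-4) = -96 and f(-1) = 9, which have opposite signs.
As a polynomial, f is continuous on every closed interval.
By the Intermediate Value Theorem f must vanish at some point of (-4, -1).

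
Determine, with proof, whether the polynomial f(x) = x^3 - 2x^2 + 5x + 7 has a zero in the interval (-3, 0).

Yes, f has a root in the interval.

f(-3) = -53 and f(0) = 7, which have opposite signs.
As a polynomial, f is continuous on every closed interval.
By the Intermediate Value Theorem f must vanish at some point of (-3, 0).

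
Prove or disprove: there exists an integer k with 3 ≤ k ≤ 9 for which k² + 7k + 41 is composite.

At k = 8: 8² + 7·8 + 41 = 161 = 7·23, which is composite.

k = 8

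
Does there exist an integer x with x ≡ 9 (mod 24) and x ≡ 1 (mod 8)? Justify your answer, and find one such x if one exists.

gcd(24, 8) = 8. A simultaneous solution exists iff 9 ≡ 1 (mod 8); here 9 mod 8 = 1 = 1 mod 8, so it does.
The smallest candidate x = 9 works directly: 9 ≡ 1 (mod 8).
Indeed 9 ≡ 9 (mod 24) and 9 ≡ 1 (mod 8).

x = 9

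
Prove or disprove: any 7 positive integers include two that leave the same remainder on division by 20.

Try 7 consecutive integers, 36, 37, …, 42. Their remainders mod 20 are 16, 17, 18, 19, 0, 1, 2 — pairwise different, as any 7 ≤ 20 consecutive integers have distinct residues.
Hence this collection has no pair with equal remainders mod 20, disproving the claim.

No; for instance {36, 37, 38, 39, 40, 41, 42} is a counterexample.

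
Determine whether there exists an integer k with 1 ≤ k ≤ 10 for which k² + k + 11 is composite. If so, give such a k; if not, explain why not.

At k = 10: 10² + 10 + 11 = 121 = 11·11, which is composite.

k = 10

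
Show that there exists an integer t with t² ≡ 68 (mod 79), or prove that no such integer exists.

79 is prime, so by Euler's criterion 68 is a square mod 79 iff 68^((79−1)/2) = 68^39 ≡ 1 (mod 79).
Squaring successively (mod 79): 68^2 = 4624 ≡ 42; 68^4 ≡ 42² = 1764 ≡ 26; 68^8 ≡ 26² = 676 ≡ 44; 68^16 ≡ 44² = 1936 ≡ 40; 68^32 ≡ 40² = 1600 ≡ 20.
Since 39 = 32 + 4 + 2 + 1, 68^39 ≡ 20 · 26 · 42 · 68; multiplying out mod 79: 20·26 = 520 ≡ 46, then 46·42 = 1932 ≡ 36, then 36·68 = 2448 ≡ 78. Thus 68^39 ≡ 78 ≡ −1 (mod 79).
By Euler's criterion 68 is a quadratic non-residue mod 79: no t satisfies t² ≡ 68 (mod 79).

There is no such integer.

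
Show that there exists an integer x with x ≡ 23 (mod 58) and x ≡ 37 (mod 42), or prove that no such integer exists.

The moduli are not coprime: gcd(58, 42) = 2. Compatibility requires 2 ∣ (37 − 23) = 14, which holds, so solutions exist.
Put x = 23 + 58t, so we need 58t ≡ 14 (mod 42), equivalently (divide by 2) 29t ≡ 7 (mod 21).
29 ≡ 8 (mod 21), so this reads 8t ≡ 7 (mod 21). Since 8·8 = 64 = 3·21 + 1, the inverse of 8 mod 21 is 8.
Therefore t ≡ 8·7 = 56 ≡ 14 (mod 21).
Then x = 23 + 58·14 = 835.
Verify: 835 = 14·58 + 23 and 835 = 19·42 + 37. ✓

x = 835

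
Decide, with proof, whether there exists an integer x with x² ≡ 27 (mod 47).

Take x = 11. Then 11² = 121 = 2·47 + 27, so 11² ≡ 27 (mod 47).

x = 11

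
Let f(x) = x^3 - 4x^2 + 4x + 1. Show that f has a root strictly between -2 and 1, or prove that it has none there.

f(-2) = -31 and f(1) = 2, which have opposite signs.
Since f is a polynomial it is continuous on [-2, 1].
By the Intermediate Value Theorem f must vanish at some point of (-2, 1).

Yes, f has a root in the interval.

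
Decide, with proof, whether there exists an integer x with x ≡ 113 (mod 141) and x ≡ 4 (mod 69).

gcd(141, 69) = 3. If x ≡ 113 (mod 141) and x ≡ 4 (mod 69), then x ≡ 113 (mod 3) and x ≡ 4 (mod 3).
However 113 ≡ 2 and 4 ≡ 1 (mod 3), and 2 ≠ 1.
Hence the system has no solution.

There is no such integer.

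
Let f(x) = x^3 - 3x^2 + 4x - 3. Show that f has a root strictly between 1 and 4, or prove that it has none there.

f(1) = -1 and f(4) = 29, which have opposite signs.
As a polynomial, f is continuous on every closed interval.
By the Intermediate Value Theorem, f takes the value 0 somewhere in the open interval.

Such a root exists.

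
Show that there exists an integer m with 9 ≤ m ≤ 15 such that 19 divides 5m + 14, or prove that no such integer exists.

No, no such integer m in that range exists.

The values of 5m + 14 for m = 9, 10, …, 15 are 59, 64, 69, 74, 79, 84, 89; reduced mod 19 these are 2, 7, 12, 17, 3, 8, 13.
None is 0, so 19 never divides 5m + 14 on this range.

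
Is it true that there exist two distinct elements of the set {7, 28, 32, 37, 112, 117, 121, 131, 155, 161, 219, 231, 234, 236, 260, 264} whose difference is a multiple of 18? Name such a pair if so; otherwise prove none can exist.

No such pair exists.

Residues mod 18: 7↦7, 28↦10, 32↦14, 37↦1, 112↦4, 117↦9, 121↦13, 131↦5, 155↦11, 161↦17, 219↦3, 231↦15, 234↦0, 236↦2, 260↦8, 264↦12.
These 16 residues are pairwise different, hence no difference of two elements is divisible by 18.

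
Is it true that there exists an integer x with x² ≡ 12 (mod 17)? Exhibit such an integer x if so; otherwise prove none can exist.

Squares mod 17 repeat after x = 8 (as (−x)² = x²); for x = 0..8 they are 0, 1, 4, 9, 16, 8, 2, 15, 13.
So the quadratic residues mod 17 are {0, 1, 2, 4, 8, 9, 13, 15, 16}, and 12 is not among them.
Therefore x² ≡ 12 (mod 17) has no solution.

There is no such integer.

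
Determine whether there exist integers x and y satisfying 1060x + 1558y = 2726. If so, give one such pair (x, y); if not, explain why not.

Every value of 1060x + 1558y is a multiple of gcd(1060, 1558) = 2; since 2 ∣ 2726, solutions exist.
Dividing through by 2 reduces the equation to 530x + 779y = 1363.
Run the Euclidean algorithm on 779 and 530: 779 = 1·530 + 249, 530 = 2·249 + 32, 249 = 7·32 + 25, 32 = 1·25 + 7, 25 = 3·7 + 4, 7 = 1·4 + 3, 4 = 1·3 + 1, 3 = 3·1 + 0.
Unwinding: 1 = 4 − 1·3 = 4 − (7 − 1·4) = −7 + 2·4 = −7 + 2·(25 − 3·7) = 2·25 − 7·7 = 2·25 − 7·(32 − 1·25) = −7·32 + 9·25 = −7·32 + 9·(249 − 7·32) = 9·249 − 70·32 = 9·249 − 70·(530 − 2·249) = −70·530 + 149·249 = −70·530 + 149·(779 − 1·530) = 149·779 − 219·530, i.e. 530·(-219) + 779·149 = 1.
Times 1363: 530·(-298497) + 779·203087 = 1363, so (-298497, 203087) solves it.
Shifting by a multiple of (779, −530) keeps it a solution: x = -298497 + 384·779 = 639, y = 203087 − 384·530 = -433.
Check: 1060·639 + 1558·(-433) = 677340 − 674614 = 2726. ✓

x = 639, y = -433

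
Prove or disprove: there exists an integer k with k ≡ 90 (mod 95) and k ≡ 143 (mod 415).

No, no such integer exists.

Both moduli are multiples of 5 = gcd(95, 415), so any solution would satisfy k ≡ 90 and k ≡ 143 modulo 5 simultaneously.
These are incompatible: 90 − 143 = -53 is not divisible by 5.
Hence the system has no solution.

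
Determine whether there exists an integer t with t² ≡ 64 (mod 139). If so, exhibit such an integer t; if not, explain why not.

t = 131 works: 131² = 17161, and 17161 − 64 = 17097 = 123·139.

t = 131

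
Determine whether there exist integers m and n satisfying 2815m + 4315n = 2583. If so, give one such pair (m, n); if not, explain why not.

No such integers exist.

Both 2815 and 4315 are divisible by gcd(2815, 4315) = 5, hence so is any combination 2815m + 4315n.
But 2583 is not a multiple of 5 (it leaves remainder 3).
Hence no integers m, n satisfy the equation.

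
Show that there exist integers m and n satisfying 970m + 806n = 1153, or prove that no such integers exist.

There are no such integers.

gcd(970, 806) = 2, so every integer of the form 970m + 806n is a multiple of 2.
But 1153 is not a multiple of 2 (it leaves remainder 1).
So the equation is unsolvable over ℤ.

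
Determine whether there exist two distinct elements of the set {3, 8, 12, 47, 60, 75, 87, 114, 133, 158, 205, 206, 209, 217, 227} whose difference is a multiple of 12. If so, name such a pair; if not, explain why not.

Both 3 and 75 leave remainder 3 on division by 12; their difference 72 = 6·12 is a multiple of 12.

The pair (3, 75) works.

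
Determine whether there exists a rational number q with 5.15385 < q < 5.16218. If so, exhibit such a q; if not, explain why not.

Scale by 19: the interval becomes (97.92315, 98.08142), which contains the integer 98.
Hence 98/19 is a rational number with 5.15385 < 98/19 < 5.16218.

q = 98/19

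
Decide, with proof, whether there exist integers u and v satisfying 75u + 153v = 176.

gcd(75, 153) = 3, so every integer of the form 75u + 153v is a multiple of 3.
But 176 = 3·58 + 2, so 3 ∤ 176.
Therefore 75u + 153v = 176 has no solution in integers.

No, no such integers exist.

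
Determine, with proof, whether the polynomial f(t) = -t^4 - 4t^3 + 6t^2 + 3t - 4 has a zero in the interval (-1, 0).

Such a root exists.

f(-1) = 2 and f(0) = -4, which have opposite signs.
Since f is a polynomial it is continuous on [-1, 0].
By the Intermediate Value Theorem f must vanish at some point of (-1, 0).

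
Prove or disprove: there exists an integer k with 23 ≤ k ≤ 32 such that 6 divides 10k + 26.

For k = 23, 24 the values 256, 266 are not multiples of 6. At k = 25 we get 10·25 + 26 = 276, and 276 = 6·46.

k = 25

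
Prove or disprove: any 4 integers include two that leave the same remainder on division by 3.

Yes.

Partition the integers by their residue mod 3; there are 3 classes.
Placing 4 integers into 3 classes, some class receives at least two — say a and b.
So a and b have equal remainders mod 3, which is exactly what was to be shown.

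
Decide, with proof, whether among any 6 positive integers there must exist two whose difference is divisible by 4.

True.

Partition the integers by their residue mod 4; there are 4 classes.
Since 6 > 4, two of the 6 integers must share a residue class by the pigeonhole principle; call them a and b.
Then a ≡ b (mod 4), i.e. 4 ∣ (a − b).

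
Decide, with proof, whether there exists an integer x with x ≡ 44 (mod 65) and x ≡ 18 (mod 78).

Here gcd(65, 78) = 13, and both 44 and 18 leave remainder 5 mod 13, so the system is consistent.
List candidates x ≡ 44 (mod 65): 44, 109, 174. Modulo 78 these are 44, 31, 18; 174 gives 18 as required.
Check: 174 mod 65 = 44, 174 mod 78 = 18. ✓

x = 174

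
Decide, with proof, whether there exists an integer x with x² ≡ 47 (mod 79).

Apply Euler's criterion with the prime 79: 47 is a quadratic residue iff 47^39 ≡ 1 (mod 79), and a non-residue iff it is ≡ −1.
Repeated squaring mod 79: 47^2 = 2209 ≡ 76; 47^4 ≡ 76² = 5776 ≡ 9; 47^8 ≡ 9² = 81 ≡ 2; 47^16 ≡ 2² = 4 ≡ 4; 47^32 ≡ 4² = 16 ≡ 16.
Since 39 = 32 + 4 + 2 + 1, 47^39 ≡ 16 · 9 · 76 · 47; multiplying out mod 79: 16·9 = 144 ≡ 65, then 65·76 = 4940 ≡ 42, then 42·47 = 1974 ≡ 78. Thus 47^39 ≡ 78 ≡ −1 (mod 79).
The value −1 means 47 is a non-residue modulo 79, so x² ≡ 47 (mod 79) is impossible.

No such integer exists.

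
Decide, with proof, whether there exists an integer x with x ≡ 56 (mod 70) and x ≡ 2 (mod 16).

Here gcd(70, 16) = 2, and both 56 and 2 leave remainder 0 mod 2, so the system is consistent.
List candidates x ≡ 56 (mod 70): 56, 126, 196, 266, 336, 406, 476, 546. Modulo 16 these are 8, 14, 4, 10, 0, 6, 12, 2; 546 gives 2 as required.
Indeed 546 ≡ 56 (mod 70) and 546 ≡ 2 (mod 16).

x = 546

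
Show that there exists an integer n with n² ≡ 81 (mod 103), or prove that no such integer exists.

n = 94 works: 94² = 8836, and 8836 − 81 = 8755 = 85·103.

n = 94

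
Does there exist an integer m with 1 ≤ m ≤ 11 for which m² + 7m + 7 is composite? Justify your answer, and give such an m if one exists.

At m = 2: 2² + 7·2 + 7 = 25 = 5·5, which is composite.

m = 2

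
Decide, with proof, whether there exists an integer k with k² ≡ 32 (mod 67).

67 is prime, so by Euler's criterion 32 is a square mod 67 iff 32^((67−1)/2) = 32^33 ≡ 1 (mod 67).
Squaring successively (mod 67): 32^2 = 1024 ≡ 19; 32^4 ≡ 19² = 361 ≡ 26; 32^8 ≡ 26² = 676 ≡ 6; 32^16 ≡ 6² = 36 ≡ 36; 32^32 ≡ 36² = 1296 ≡ 23.
Since 33 = 32 + 1, 32^33 ≡ 23 · 32; multiplying out mod 67: 23·32 = 736 ≡ 66. Thus 32^33 ≡ 66 ≡ −1 (mod 67).
By Euler's criterion 32 is a quadratic non-residue mod 67: no k satisfies k² ≡ 32 (mod 67).

There is no such integer.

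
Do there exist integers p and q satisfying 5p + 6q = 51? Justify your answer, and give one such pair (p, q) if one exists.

5 and 6 are coprime, so 5p + 6q ranges over all of ℤ.
Dividing repeatedly: 6 = 1·5 + 1, 5 = 5·1 + 0.
Unwinding: 1 = 6 − 1·5, i.e. 5·(-1) + 6·1 = 1.
Times 51: 5·(-51) + 6·51 = 51, so (-51, 51) solves it.
Shifting by a multiple of (6, −5) keeps it a solution: p = -51 + 9·6 = 3, q = 51 − 9·5 = 6.
Check: 5·3 + 6·6 = 15 + 36 = 51. ✓

p = 3, q = 6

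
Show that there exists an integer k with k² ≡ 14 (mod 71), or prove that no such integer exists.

Apply Euler's criterion with the prime 71: 14 is a quadratic residue iff 14^35 ≡ 1 (mod 71), and a non-residue iff it is ≡ −1.
Squaring successively (mod 71): 14^2 = 196 ≡ 54; 14^4 ≡ 54² = 2916 ≡ 5; 14^8 ≡ 5² = 25 ≡ 25; 14^16 ≡ 25² = 625 ≡ 57; 14^32 ≡ 57² = 3249 ≡ 54.
Since 35 = 32 + 2 + 1, 14^35 ≡ 54 · 54 · 14; multiplying out mod 71: 54·54 = 2916 ≡ 5, then 5·14 = 70 ≡ 70. Thus 14^35 ≡ 70 ≡ −1 (mod 71).
The value −1 means 14 is a non-residue modulo 71, so k² ≡ 14 (mod 71) is impossible.

There is no such integer.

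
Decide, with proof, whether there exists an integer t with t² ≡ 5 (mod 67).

Apply Euler's criterion with the prime 67: 5 is a quadratic residue iff 5^33 ≡ 1 (mod 67), and a non-residue iff it is ≡ −1.
Squaring successively (mod 67): 5^2 = 25 ≡ 25; 5^4 ≡ 25² = 625 ≡ 22; 5^8 ≡ 22² = 484 ≡ 15; 5^16 ≡ 15² = 225 ≡ 24; 5^32 ≡ 24² = 576 ≡ 40.
Since 33 = 32 + 1, 5^33 ≡ 40 · 5; multiplying out mod 67: 40·5 = 200 ≡ 66. Thus 5^33 ≡ 66 ≡ −1 (mod 67).
By Euler's criterion 5 is a quadratic non-residue mod 67: no t satisfies t² ≡ 5 (mod 67).

No, no such integer exists.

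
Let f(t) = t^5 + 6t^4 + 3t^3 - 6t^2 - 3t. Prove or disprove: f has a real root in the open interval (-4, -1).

Yes, f has a root in the interval.

f(-4) = 236 and f(-1) = -1, which have opposite signs.
f is continuous everywhere (it is a polynomial), in particular on [-4, -1].
By the Intermediate Value Theorem f must vanish at some point of (-4, -1).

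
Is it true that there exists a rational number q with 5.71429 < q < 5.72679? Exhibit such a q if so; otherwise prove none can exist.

q = 103/18

Look for a denominator N such that an integer falls strictly between N·5.71429 and N·5.72679. N = 18 works: 18·5.71429 = 102.85722 < 103 < 103.08222 = 18·5.72679.
Hence 103/18 is a rational number with 5.71429 < 103/18 < 5.72679.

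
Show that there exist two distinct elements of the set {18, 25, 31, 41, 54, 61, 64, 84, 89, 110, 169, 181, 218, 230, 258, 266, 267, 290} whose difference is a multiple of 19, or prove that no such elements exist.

Residues mod 19: 18↦18, 25↦6, 31↦12, 41↦3, 54↦16, 61↦4, 64↦7, 84↦8, 89↦13, 110↦15, 169↦17, 181↦10, 218↦9, 230↦2, 258↦11, 266↦0, 267↦1, 290↦5.
These 18 residues are pairwise different, hence no difference of two elements is divisible by 19.

There is no such pair.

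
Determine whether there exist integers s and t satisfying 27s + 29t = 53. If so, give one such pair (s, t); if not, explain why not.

27 and 29 are coprime, so 27s + 29t ranges over all of ℤ.
Run the Euclidean algorithm on 29 and 27: 29 = 1·27 + 2, 27 = 13·2 + 1, 2 = 2·1 + 0.
Unwinding: 1 = 27 − 13·2 = 27 − 13·(29 − 1·27) = −13·29 + 14·27, i.e. 27·14 + 29·(-13) = 1.
Multiplying through by 53: s = 14·53 = 742, t = (-13)·53 = -689 is a solution.
Subtracting 25·29 from s and adding 25·27 to t gives the tidier solution (17, -14).
Check: 27·17 + 29·(-14) = 459 − 406 = 53. ✓

s = 17, t = -14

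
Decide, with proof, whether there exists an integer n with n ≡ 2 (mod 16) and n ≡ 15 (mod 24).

There is no such integer.

Both moduli are multiples of 8 = gcd(16, 24), so any solution would satisfy n ≡ 2 and n ≡ 15 modulo 8 simultaneously.
These are incompatible: 2 − 15 = -13 is not divisible by 8.
Therefore no such n exists.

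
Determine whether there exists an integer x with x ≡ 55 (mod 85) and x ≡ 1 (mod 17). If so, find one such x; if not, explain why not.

Both moduli are multiples of 17 = gcd(85, 17), so any solution would satisfy x ≡ 55 and x ≡ 1 modulo 17 simultaneously.
These are incompatible: 55 − 1 = 54 is not divisible by 17.
So no integer satisfies both congruences.

No, no such integer exists.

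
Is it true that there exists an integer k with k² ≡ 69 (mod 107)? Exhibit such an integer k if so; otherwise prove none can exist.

k = 47

Take k = 47. Then 47² = 2209 = 20·107 + 69, so 47² ≡ 69 (mod 107).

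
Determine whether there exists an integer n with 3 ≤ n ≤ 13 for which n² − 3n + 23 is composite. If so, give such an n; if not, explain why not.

n = 11

At n = 11: 11² − 3·11 + 23 = 111 = 3·37, which is composite.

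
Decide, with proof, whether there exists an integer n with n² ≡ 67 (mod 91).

No such integer exists.

Work modulo the divisor 13 of 91. If n² ≡ 67 (mod 91) then n² ≡ 2 (mod 13).
Computing n² mod 13 for n = 0, 1, …, 6 (enough, by the symmetry n ↦ 13 − n) gives 0, 1, 4, 9, 3, 12, 10.
So the quadratic residues mod 13 are {0, 1, 3, 4, 9, 10, 12}, and 2 is not among them.
Hence no integer n has n² ≡ 67 (mod 91).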